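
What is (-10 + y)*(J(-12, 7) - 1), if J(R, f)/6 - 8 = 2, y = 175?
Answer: 9735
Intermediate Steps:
J(R, f) = 60 (J(R, f) = 48 + 6*2 = 48 + 12 = 60)
(-10 + y)*(J(-12, 7) - 1) = (-10 + 175)*(60 - 1) = 165*59 = 9735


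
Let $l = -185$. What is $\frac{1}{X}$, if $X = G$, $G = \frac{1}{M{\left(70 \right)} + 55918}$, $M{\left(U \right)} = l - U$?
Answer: $55663$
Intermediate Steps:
$M{\left(U \right)} = -185 - U$
$G = \frac{1}{55663}$ ($G = \frac{1}{\left(-185 - 70\right) + 55918} = \frac{1}{-255 + 55918} = \frac{1}{55663} \approx 1.7965 \cdot 10^{-5}$)
$X = \frac{1}{55663} \approx 1.7965 \cdot 10^{-5}$
$\frac{1}{X} = \frac{1}{\frac{1}{55663}} = 55663$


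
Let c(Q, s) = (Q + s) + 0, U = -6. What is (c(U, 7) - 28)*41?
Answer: -1107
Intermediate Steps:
c(Q, s) = Q + s
(c(U, 7) - 28)*41 = ((-6 + 7) - 28)*41 = (1 - 28)*41 = -27*41 = -1107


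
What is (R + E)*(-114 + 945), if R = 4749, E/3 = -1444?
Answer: 346527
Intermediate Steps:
E = -4332 (E = 3*(-1444) = -4332)
(R + E)*(-114 + 945) = (4749 - 4332)*(-114 + 945) = 417*831 = 346527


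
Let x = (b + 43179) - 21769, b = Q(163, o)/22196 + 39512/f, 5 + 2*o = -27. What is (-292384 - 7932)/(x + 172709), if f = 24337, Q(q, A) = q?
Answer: -162225913760432/104860868965471 ≈ -1.5471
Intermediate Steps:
o = -16 (o = -5/2 + (½)*(-27) = -5/2 - 27/2 = -16)
b = 880975283/540184052 (b = 163/22196 + 39512/24337 = 880975283/540184052 ≈ 1.6309)
x = 11566221528603/540184052 (x = (880975283/540184052 + 43179) - 21769 = 23325488156591/540184052 - 21769 = 11566221528603/540184052 ≈ 21412.)
(-292384 - 7932)/(x + 172709) = (-292384 - 7932)/(11566221528603/540184052 + 172709) = -300316/104860868965471/540184052 = -300316*540184052/104860868965471 = -162225913760432/104860868965471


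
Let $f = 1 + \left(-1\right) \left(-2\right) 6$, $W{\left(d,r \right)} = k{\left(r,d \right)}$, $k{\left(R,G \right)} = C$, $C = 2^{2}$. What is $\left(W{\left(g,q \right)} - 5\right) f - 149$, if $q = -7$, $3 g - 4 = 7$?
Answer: $-162$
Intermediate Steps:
$C = 4$
$g = \frac{11}{3}$ ($g = \frac{4}{3} + \frac{1}{3} \cdot 7 = \frac{4}{3} + \frac{7}{3} = \frac{11}{3} \approx 3.6667$)
$k{\left(R,G \right)} = 4$
$W{\left(d,r \right)} = 4$
$f = 13$ ($f = 1 + 2 \cdot 6 = 1 + 12 = 13$)
$\left(W{\left(g,q \right)} - 5\right) f - 149 = \left(4 - 5\right) 13 - 149 = \left(-1\right) 13 - 149 = -13 - 149 = -162$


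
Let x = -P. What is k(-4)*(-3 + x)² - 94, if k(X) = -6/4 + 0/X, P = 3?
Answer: -148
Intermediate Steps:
k(X) = -3/2 (k(X) = -6*¼ + 0 = -3/2 + 0 = -3/2)
x = -3 (x = -1*3 = -3)
k(-4)*(-3 + x)² - 94 = -3*(-3 - 3)²/2 - 94 = -3/2*(-6)² - 94 = -3/2*36 - 94 = -54 - 94 = -148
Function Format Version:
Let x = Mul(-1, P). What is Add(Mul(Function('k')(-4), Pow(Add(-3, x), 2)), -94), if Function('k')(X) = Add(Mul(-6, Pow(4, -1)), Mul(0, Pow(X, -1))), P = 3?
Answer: -148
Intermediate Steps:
Function('k')(X) = Rational(-3, 2) (Function('k')(X) = Add(Mul(-6, Rational(1, 4)), 0) = Add(Rational(-3, 2), 0) = Rational(-3, 2))
x = -3 (x = Mul(-1, 3) = -3)
Add(Mul(Function('k')(-4), Pow(Add(-3, x), 2)), -94) = Add(Mul(Rational(-3, 2), Pow(Add(-3, -3), 2)), -94) = Add(Mul(Rational(-3, 2), Pow(-6, 2)), -94) = Add(Mul(Rational(-3, 2), 36), -94) = Add(-54, -94) = -148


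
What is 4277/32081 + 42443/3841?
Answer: 196863120/17603303 ≈ 11.183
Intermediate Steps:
4277/32081 + 42443/3841 = 4277*(1/32081) + 42443*(1/3841) = 611/4583 + 42443/3841 = 196863120/17603303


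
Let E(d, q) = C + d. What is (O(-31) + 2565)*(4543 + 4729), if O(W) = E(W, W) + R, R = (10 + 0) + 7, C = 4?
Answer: 23689960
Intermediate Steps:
R = 17 (R = 10 + 7 = 17)
E(d, q) = 4 + d
O(W) = 21 + W (O(W) = (4 + W) + 17 = 21 + W)
(O(-31) + 2565)*(4543 + 4729) = ((21 - 31) + 2565)*(4543 + 4729) = (-10 + 2565)*9272 = 2555*9272 = 23689960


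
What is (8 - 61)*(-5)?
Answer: 265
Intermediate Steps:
(8 - 61)*(-5) = -53*(-5) = 265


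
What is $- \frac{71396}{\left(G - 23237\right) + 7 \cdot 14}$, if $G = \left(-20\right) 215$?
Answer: $\frac{71396}{27439} \approx 2.602$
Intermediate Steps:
$G = -4300$
$- \frac{71396}{\left(G - 23237\right) + 7 \cdot 14} = - \frac{71396}{\left(-4300 - 23237\right) + 7 \cdot 14} = - \frac{71396}{-27537 + 98} = - \frac{71396}{-27439} = \left(-71396\right) \left(- \frac{1}{27439}\right) = \frac{71396}{27439}$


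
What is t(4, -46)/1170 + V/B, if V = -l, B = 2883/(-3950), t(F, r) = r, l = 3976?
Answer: 3062491897/562185 ≈ 5447.5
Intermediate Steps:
B = -2883/3950 (B = 2883*(-1/3950) = -2883/3950 ≈ -0.72987)
V = -3976 (V = -1*3976 = -3976)
t(4, -46)/1170 + V/B = -46/1170 - 3976/(-2883/3950) = -46*1/1170 - 3976*(-3950/2883) = -23/585 + 15705200/2883 = 3062491897/562185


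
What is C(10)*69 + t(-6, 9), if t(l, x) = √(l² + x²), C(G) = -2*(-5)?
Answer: 690 + 3*√13 ≈ 700.82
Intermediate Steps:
C(G) = 10
C(10)*69 + t(-6, 9) = 10*69 + √((-6)² + 9²) = 690 + √(36 + 81) = 690 + √117 = 690 + 3*√13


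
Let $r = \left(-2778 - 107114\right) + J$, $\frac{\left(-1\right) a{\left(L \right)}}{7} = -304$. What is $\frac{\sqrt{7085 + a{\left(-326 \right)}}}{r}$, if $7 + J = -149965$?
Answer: $- \frac{\sqrt{9213}}{259864} \approx -0.00036936$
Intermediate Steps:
$J = -149972$ ($J = -7 - 149965 = -149972$)
$a{\left(L \right)} = 2128$ ($a{\left(L \right)} = \left(-7\right) \left(-304\right) = 2128$)
$r = -259864$ ($r = \left(-2778 - 107114\right) - 149972 = -109892 - 149972 = -259864$)
$\frac{\sqrt{7085 + a{\left(-326 \right)}}}{r} = \frac{\sqrt{7085 + 2128}}{-259864} = \sqrt{9213} \left(- \frac{1}{259864}\right) = - \frac{\sqrt{9213}}{259864}$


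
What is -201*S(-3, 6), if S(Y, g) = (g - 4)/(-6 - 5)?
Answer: 402/11 ≈ 36.545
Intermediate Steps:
S(Y, g) = 4/11 - g/11 (S(Y, g) = (-4 + g)/(-11) = (-4 + g)*(-1/11) = 4/11 - g/11)
-201*S(-3, 6) = -201*(4/11 - 1/11*6) = -201*(4/11 - 6/11) = -201*(-2/11) = 402/11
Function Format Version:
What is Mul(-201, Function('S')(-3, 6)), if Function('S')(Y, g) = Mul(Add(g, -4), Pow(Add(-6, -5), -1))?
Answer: Rational(402, 11) ≈ 36.545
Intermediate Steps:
Function('S')(Y, g) = Add(Rational(4, 11), Mul(Rational(-1, 11), g)) (Function('S')(Y, g) = Mul(Add(-4, g), Pow(-11, -1)) = Mul(Add(-4, g), Rational(-1, 11)) = Add(Rational(4, 11), Mul(Rational(-1, 11), g)))
Mul(-201, Function('S')(-3, 6)) = Mul(-201, Add(Rational(4, 11), Mul(Rational(-1, 11), 6))) = Mul(-201, Add(Rational(4, 11), Rational(-6, 11))) = Mul(-201, Rational(-2, 11)) = Rational(402, 11)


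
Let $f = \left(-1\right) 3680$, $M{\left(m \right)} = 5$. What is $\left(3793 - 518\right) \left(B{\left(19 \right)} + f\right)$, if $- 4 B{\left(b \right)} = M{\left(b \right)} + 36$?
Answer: $- \frac{48342275}{4} \approx -1.2086 \cdot 10^{7}$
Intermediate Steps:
$f = -3680$
$B{\left(b \right)} = - \frac{41}{4}$ ($B{\left(b \right)} = - \frac{5 + 36}{4} = \left(- \frac{1}{4}\right) 41 = - \frac{41}{4}$)
$\left(3793 - 518\right) \left(B{\left(19 \right)} + f\right) = \left(3793 - 518\right) \left(- \frac{41}{4} - 3680\right) = 3275 \left(- \frac{14761}{4}\right) = - \frac{48342275}{4}$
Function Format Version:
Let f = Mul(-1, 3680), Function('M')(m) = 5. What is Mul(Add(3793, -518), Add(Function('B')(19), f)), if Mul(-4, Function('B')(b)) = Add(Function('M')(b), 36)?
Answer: Rational(-48342275, 4) ≈ -1.2086e+7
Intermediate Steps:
f = -3680
Function('B')(b) = Rational(-41, 4) (Function('B')(b) = Mul(Rational(-1, 4), Add(5, 36)) = Mul(Rational(-1, 4), 41) = Rational(-41, 4))
Mul(Add(3793, -518), Add(Function('B')(19), f)) = Mul(Add(3793, -518), Add(Rational(-41, 4), -3680)) = Mul(3275, Rational(-14761, 4)) = Rational(-48342275, 4)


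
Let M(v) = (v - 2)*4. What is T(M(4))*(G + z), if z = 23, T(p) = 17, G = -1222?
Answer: -20383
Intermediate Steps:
M(v) = -8 + 4*v (M(v) = (-2 + v)*4 = -8 + 4*v)
T(M(4))*(G + z) = 17*(-1222 + 23) = 17*(-1199) = -20383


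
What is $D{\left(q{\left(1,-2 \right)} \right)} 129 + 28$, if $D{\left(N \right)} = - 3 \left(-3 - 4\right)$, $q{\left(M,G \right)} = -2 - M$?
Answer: $2737$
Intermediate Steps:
$D{\left(N \right)} = 21$ ($D{\left(N \right)} = \left(-3\right) \left(-7\right) = 21$)
$D{\left(q{\left(1,-2 \right)} \right)} 129 + 28 = 21 \cdot 129 + 28 = 2709 + 28 = 2737$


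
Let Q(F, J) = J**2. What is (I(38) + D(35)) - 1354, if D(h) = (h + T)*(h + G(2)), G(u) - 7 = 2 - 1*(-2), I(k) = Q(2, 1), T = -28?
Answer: -1031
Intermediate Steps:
I(k) = 1 (I(k) = 1**2 = 1)
G(u) = 11 (G(u) = 7 + (2 - 1*(-2)) = 7 + (2 + 2) = 7 + 4 = 11)
D(h) = (-28 + h)*(11 + h) (D(h) = (h - 28)*(h + 11) = (-28 + h)*(11 + h))
(I(38) + D(35)) - 1354 = (1 + (-308 + 35**2 - 17*35)) - 1354 = (1 + (-308 + 1225 - 595)) - 1354 = (1 + 322) - 1354 = 323 - 1354 = -1031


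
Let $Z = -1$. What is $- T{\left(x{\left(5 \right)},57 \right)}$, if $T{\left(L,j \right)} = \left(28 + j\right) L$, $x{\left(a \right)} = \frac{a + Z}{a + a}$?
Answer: $-34$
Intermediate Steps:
$x{\left(a \right)} = \frac{-1 + a}{2 a}$ ($x{\left(a \right)} = \frac{a - 1}{a + a} = \frac{-1 + a}{2 a}$)
$T{\left(L,j \right)} = L \left(28 + j\right)$
$- T{\left(x{\left(5 \right)},57 \right)} = - \frac{-1 + 5}{2 \cdot 5} \left(28 + 57\right) = - \frac{1}{2} \cdot \frac{1}{5} \cdot 4 \cdot 85 = - \frac{2 \cdot 85}{5} = \left(-1\right) 34 = -34$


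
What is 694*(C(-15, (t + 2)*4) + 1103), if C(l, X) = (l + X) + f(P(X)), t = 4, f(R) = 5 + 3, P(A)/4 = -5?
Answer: 777280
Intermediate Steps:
P(A) = -20 (P(A) = 4*(-5) = -20)
f(R) = 8
C(l, X) = 8 + X + l (C(l, X) = (l + X) + 8 = (X + l) + 8 = 8 + X + l)
694*(C(-15, (t + 2)*4) + 1103) = 694*((8 + (4 + 2)*4 - 15) + 1103) = 694*((8 + 6*4 - 15) + 1103) = 694*((8 + 24 - 15) + 1103) = 694*(17 + 1103) = 694*1120 = 777280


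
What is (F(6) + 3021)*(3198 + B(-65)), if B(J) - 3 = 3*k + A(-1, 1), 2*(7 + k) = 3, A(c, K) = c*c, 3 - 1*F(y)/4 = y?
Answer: 19170339/2 ≈ 9.5852e+6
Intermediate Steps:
F(y) = 12 - 4*y
A(c, K) = c²
k = -11/2 (k = -7 + (½)*3 = -7 + 3/2 = -11/2 ≈ -5.5000)
B(J) = -25/2 (B(J) = 3 + (3*(-11/2) + (-1)²) = 3 + (-33/2 + 1) = 3 - 31/2 = -25/2)
(F(6) + 3021)*(3198 + B(-65)) = ((12 - 4*6) + 3021)*(3198 - 25/2) = ((12 - 24) + 3021)*(6371/2) = (-12 + 3021)*(6371/2) = 3009*(6371/2) = 19170339/2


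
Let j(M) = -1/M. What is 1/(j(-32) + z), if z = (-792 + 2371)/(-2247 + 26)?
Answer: -71072/48307 ≈ -1.4713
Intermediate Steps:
z = -1579/2221 (z = 1579/(-2221) = 1579*(-1/2221) = -1579/2221 ≈ -0.71094)
1/(j(-32) + z) = 1/(-1/(-32) - 1579/2221) = 1/(-1*(-1/32) - 1579/2221) = 1/(1/32 - 1579/2221) = 1/(-48307/71072) = -71072/48307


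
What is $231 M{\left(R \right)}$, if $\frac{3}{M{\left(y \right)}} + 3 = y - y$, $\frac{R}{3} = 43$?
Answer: $-231$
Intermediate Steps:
$R = 129$ ($R = 3 \cdot 43 = 129$)
$M{\left(y \right)} = -1$ ($M{\left(y \right)} = \frac{3}{-3 + \left(y - y\right)} = \frac{3}{-3 + 0} = \frac{3}{-3} = 3 \left(- \frac{1}{3}\right) = -1$)
$231 M{\left(R \right)} = 231 \left(-1\right) = -231$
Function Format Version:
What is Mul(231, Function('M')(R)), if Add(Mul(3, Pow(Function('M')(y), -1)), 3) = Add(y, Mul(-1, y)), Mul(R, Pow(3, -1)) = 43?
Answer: -231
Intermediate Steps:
R = 129 (R = Mul(3, 43) = 129)
Function('M')(y) = -1 (Function('M')(y) = Mul(3, Pow(Add(-3, Add(y, Mul(-1, y))), -1)) = Mul(3, Pow(Add(-3, 0), -1)) = Mul(3, Pow(-3, -1)) = Mul(3, Rational(-1, 3)) = -1)
Mul(231, Function('M')(R)) = Mul(231, -1) = -231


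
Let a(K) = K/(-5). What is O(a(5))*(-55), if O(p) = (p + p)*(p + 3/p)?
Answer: -440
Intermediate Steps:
a(K) = -K/5 (a(K) = K*(-⅕) = -K/5)
O(p) = 2*p*(p + 3/p) (O(p) = (2*p)*(p + 3/p) = 2*p*(p + 3/p))
O(a(5))*(-55) = (6 + 2*(-⅕*5)²)*(-55) = (6 + 2*(-1)²)*(-55) = (6 + 2*1)*(-55) = (6 + 2)*(-55) = 8*(-55) = -440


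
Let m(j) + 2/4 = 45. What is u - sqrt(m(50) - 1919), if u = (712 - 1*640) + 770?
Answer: 842 - I*sqrt(7498)/2 ≈ 842.0 - 43.295*I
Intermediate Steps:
m(j) = 89/2 (m(j) = -1/2 + 45 = 89/2)
u = 842 (u = (712 - 640) + 770 = 72 + 770 = 842)
u - sqrt(m(50) - 1919) = 842 - sqrt(89/2 - 1919) = 842 - sqrt(-3749/2) = 842 - I*sqrt(7498)/2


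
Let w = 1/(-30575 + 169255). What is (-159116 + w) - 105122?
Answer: -36644525839/138680 ≈ -2.6424e+5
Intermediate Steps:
w = 1/138680 ≈ 7.2108e-6
(-159116 + w) - 105122 = (-159116 + 1/138680) - 105122 = -22066206879/138680 - 105122 = -36644525839/138680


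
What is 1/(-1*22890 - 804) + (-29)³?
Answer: -577872967/23694 ≈ -24389.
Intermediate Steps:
1/(-1*22890 - 804) + (-29)³ = 1/(-22890 - 804) - 24389 = 1/(-23694) - 24389 = -1/23694 - 24389 = -577872967/23694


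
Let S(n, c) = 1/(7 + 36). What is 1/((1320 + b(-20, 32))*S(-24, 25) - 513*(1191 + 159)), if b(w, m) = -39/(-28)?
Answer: -1204/833793201 ≈ -1.4440e-6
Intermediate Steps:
b(w, m) = 39/28 (b(w, m) = -39*(-1/28) = 39/28)
S(n, c) = 1/43
1/((1320 + b(-20, 32))*S(-24, 25) - 513*(1191 + 159)) = 1/((1320 + 39/28)*(1/43) - 513*(1191 + 159)) = 1/((36999/28)*(1/43) - 513*1350) = 1/(36999/1204 - 692550) = 1/(-833793201/1204) = -1204/833793201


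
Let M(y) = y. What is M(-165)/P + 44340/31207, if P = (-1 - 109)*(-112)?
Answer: 9838539/6990368 ≈ 1.4074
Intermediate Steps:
P = 12320 (P = -110*(-112) = 12320)
M(-165)/P + 44340/31207 = -165/12320 + 44340/31207 = -165*1/12320 + 44340*(1/31207) = -3/224 + 44340/31207 = 9838539/6990368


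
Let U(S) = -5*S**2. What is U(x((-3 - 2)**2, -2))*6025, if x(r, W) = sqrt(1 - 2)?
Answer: 30125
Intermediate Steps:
x(r, W) = I (x(r, W) = sqrt(-1) = I)
U(x((-3 - 2)**2, -2))*6025 = -5*I**2*6025 = -5*(-1)*6025 = 5*6025 = 30125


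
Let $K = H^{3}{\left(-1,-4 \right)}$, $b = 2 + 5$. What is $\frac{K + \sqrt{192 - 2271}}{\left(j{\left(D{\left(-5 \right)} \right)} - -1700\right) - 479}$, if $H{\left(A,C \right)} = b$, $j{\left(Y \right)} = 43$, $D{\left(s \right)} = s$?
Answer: $\frac{343}{1264} + \frac{3 i \sqrt{231}}{1264} \approx 0.27136 + 0.036073 i$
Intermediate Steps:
$b = 7$
$H{\left(A,C \right)} = 7$
$K = 343$ ($K = 7^{3} = 343$)
$\frac{K + \sqrt{192 - 2271}}{\left(j{\left(D{\left(-5 \right)} \right)} - -1700\right) - 479} = \frac{343 + \sqrt{192 - 2271}}{\left(43 - -1700\right) - 479} = \frac{343 + \sqrt{-2079}}{\left(43 + 1700\right) - 479} = \frac{343 + 3 i \sqrt{231}}{1743 - 479} = \frac{343 + 3 i \sqrt{231}}{1264} = \left(343 + 3 i \sqrt{231}\right) \frac{1}{1264} = \frac{343}{1264} + \frac{3 i \sqrt{231}}{1264}$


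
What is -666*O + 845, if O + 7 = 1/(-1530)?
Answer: 468132/85 ≈ 5507.4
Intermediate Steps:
O = -10711/1530 (O = -7 + 1/(-1530) = -7 - 1/1530 = -10711/1530 ≈ -7.0007)
-666*O + 845 = -666*(-10711/1530) + 845 = 396307/85 + 845 = 468132/85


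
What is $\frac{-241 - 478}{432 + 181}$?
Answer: $- \frac{719}{613} \approx -1.1729$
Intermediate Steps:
$\frac{-241 - 478}{432 + 181} = - \frac{719}{613}$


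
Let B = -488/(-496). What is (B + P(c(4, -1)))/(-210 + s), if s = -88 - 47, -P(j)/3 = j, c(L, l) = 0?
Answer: -61/21390 ≈ -0.0028518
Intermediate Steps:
B = 61/62 (B = -488*(-1/496) = 61/62 ≈ 0.98387)
P(j) = -3*j
s = -135
(B + P(c(4, -1)))/(-210 + s) = (61/62 - 3*0)/(-210 - 135) = (61/62 + 0)/(-345) = (61/62)*(-1/345) = -61/21390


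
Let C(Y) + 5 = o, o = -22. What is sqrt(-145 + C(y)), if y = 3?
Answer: 2*I*sqrt(43) ≈ 13.115*I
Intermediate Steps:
C(Y) = -27 (C(Y) = -5 - 22 = -27)
sqrt(-145 + C(y)) = sqrt(-145 - 27) = sqrt(-172) = 2*I*sqrt(43)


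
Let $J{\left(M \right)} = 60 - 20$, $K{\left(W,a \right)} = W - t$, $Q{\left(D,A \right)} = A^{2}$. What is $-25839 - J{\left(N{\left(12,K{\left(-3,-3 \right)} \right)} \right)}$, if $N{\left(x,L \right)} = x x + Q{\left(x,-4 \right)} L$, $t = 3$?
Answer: $-25879$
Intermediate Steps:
$K{\left(W,a \right)} = -3 + W$ ($K{\left(W,a \right)} = W - 3 = -3 + W$)
$N{\left(x,L \right)} = x^{2} + 16 L$ ($N{\left(x,L \right)} = x x + \left(-4\right)^{2} L = x^{2} + 16 L$)
$J{\left(M \right)} = 40$ ($J{\left(M \right)} = 60 - 20 = 40$)
$-25839 - J{\left(N{\left(12,K{\left(-3,-3 \right)} \right)} \right)} = -25839 - 40 = -25879$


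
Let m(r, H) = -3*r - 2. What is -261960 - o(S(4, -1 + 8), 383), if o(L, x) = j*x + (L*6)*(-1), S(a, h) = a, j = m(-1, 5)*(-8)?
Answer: -258872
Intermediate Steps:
m(r, H) = -2 - 3*r
j = -8 (j = (-2 - 3*(-1))*(-8) = (-2 + 3)*(-8) = 1*(-8) = -8)
o(L, x) = -8*x - 6*L (o(L, x) = -8*x + (L*6)*(-1) = -8*x + (6*L)*(-1) = -8*x - 6*L)
-261960 - o(S(4, -1 + 8), 383) = -261960 - (-8*383 - 6*4) = -261960 - (-3064 - 24) = -261960 - 1*(-3088) = -261960 + 3088 = -258872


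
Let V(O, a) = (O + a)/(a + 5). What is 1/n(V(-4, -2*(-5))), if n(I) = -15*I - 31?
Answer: -1/37 ≈ -0.027027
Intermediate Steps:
V(O, a) = (O + a)/(5 + a)
n(I) = -31 - 15*I
1/n(V(-4, -2*(-5))) = 1/(-31 - 15*(-4 - 2*(-5))/(5 - 2*(-5))) = 1/(-31 - 15*(-4 + 10)/(5 + 10)) = 1/(-31 - 15*6/15) = 1/(-31 - 6) = 1/(-37) = -1/37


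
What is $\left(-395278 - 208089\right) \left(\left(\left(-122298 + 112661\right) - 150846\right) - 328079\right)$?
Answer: $294782188254$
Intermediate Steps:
$\left(-395278 - 208089\right) \left(\left(\left(-122298 + 112661\right) - 150846\right) - 328079\right) = - 603367 \left(\left(-9637 - 150846\right) - 328079\right) = - 603367 \left(-160483 - 328079\right) = \left(-603367\right) \left(-488562\right) = 294782188254$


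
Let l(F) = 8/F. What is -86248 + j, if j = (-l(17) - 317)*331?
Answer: -3252623/17 ≈ -1.9133e+5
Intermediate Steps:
j = -1786407/17 (j = (-8/17 - 317)*331 = -5397/17*331 = -1786407/17 ≈ -1.0508e+5)
-86248 + j = -86248 - 1786407/17 = -3252623/17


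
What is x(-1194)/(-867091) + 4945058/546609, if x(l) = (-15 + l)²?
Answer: 3488847296549/473959744419 ≈ 7.3611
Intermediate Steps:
x(-1194)/(-867091) + 4945058/546609 = (-15 - 1194)²/(-867091) + 4945058/546609 = (-1209)²*(-1/867091) + 4945058*(1/546609) = 1461681*(-1/867091) + 4945058/546609 = -1461681/867091 + 4945058/546609 = 3488847296549/473959744419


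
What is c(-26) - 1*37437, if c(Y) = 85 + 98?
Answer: -37254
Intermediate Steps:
c(Y) = 183
c(-26) - 1*37437 = 183 - 1*37437 = 183 - 37437 = -37254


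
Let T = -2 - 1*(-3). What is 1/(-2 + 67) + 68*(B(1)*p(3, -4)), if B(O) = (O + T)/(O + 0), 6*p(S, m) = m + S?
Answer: -4417/195 ≈ -22.651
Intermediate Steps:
p(S, m) = S/6 + m/6 (p(S, m) = (m + S)/6 = (S + m)/6 = S/6 + m/6)
T = 1 (T = -2 + 3 = 1)
B(O) = (1 + O)/O (B(O) = (O + 1)/(O + 0) = (1 + O)/O)
1/(-2 + 67) + 68*(B(1)*p(3, -4)) = 1/(-2 + 67) + 68*(((1 + 1)/1)*((⅙)*3 + (⅙)*(-4))) = 1/65 + 68*((1*2)*(½ - ⅔)) = 1/65 + 68*(2*(-⅙)) = 1/65 + 68*(-⅓) = 1/65 - 68/3 = -4417/195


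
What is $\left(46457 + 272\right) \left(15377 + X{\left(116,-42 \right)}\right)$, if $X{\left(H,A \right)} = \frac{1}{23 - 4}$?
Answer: $\frac{13652531556}{19} \approx 7.1855 \cdot 10^{8}$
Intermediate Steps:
$X{\left(H,A \right)} = \frac{1}{19}$
$\left(46457 + 272\right) \left(15377 + X{\left(116,-42 \right)}\right) = \left(46457 + 272\right) \left(15377 + \frac{1}{19}\right) = 46729 \cdot \frac{292164}{19} = \frac{13652531556}{19}$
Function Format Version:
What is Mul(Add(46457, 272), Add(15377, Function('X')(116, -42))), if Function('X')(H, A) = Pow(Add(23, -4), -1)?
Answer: Rational(13652531556, 19) ≈ 7.1855e+8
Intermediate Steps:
Function('X')(H, A) = Rational(1, 19) (Function('X')(H, A) = Pow(19, -1) = Rational(1, 19))
Mul(Add(46457, 272), Add(15377, Function('X')(116, -42))) = Mul(Add(46457, 272), Add(15377, Rational(1, 19))) = Mul(46729, Rational(292164, 19)) = Rational(13652531556, 19)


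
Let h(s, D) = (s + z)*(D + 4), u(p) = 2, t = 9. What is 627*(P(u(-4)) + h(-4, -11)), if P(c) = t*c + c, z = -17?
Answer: 104709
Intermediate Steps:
h(s, D) = (-17 + s)*(4 + D) (h(s, D) = (s - 17)*(D + 4) = (-17 + s)*(4 + D))
P(c) = 10*c (P(c) = 9*c + c = 10*c)
627*(P(u(-4)) + h(-4, -11)) = 627*(10*2 + (-68 - 17*(-11) + 4*(-4) - 11*(-4))) = 627*(20 + (-68 + 187 - 16 + 44)) = 627*(20 + 147) = 627*167 = 104709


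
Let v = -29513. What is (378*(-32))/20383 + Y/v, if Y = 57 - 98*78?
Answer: -18394857/54687589 ≈ -0.33636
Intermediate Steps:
Y = -7587 (Y = 57 - 7644 = -7587)
(378*(-32))/20383 + Y/v = (378*(-32))/20383 - 7587/(-29513) = -12096*1/20383 - 7587*(-1/29513) = -12096/20383 + 7587/29513 = -18394857/54687589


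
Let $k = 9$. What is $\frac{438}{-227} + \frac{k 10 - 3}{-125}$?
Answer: $- \frac{74499}{28375} \approx -2.6255$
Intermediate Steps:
$\frac{438}{-227} + \frac{k 10 - 3}{-125} = \frac{438}{-227} + \frac{9 \cdot 10 - 3}{-125} = 438 \left(- \frac{1}{227}\right) + \left(90 - 3\right) \left(- \frac{1}{125}\right) = - \frac{438}{227} + 87 \left(- \frac{1}{125}\right) = - \frac{438}{227} - \frac{87}{125} = - \frac{74499}{28375}$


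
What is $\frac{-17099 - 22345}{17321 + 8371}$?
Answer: $- \frac{3287}{2141} \approx -1.5353$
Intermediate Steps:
$\frac{-17099 - 22345}{17321 + 8371} = - \frac{39444}{25692} = \left(-39444\right) \frac{1}{25692} = - \frac{3287}{2141}$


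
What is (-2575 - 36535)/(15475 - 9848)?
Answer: -39110/5627 ≈ -6.9504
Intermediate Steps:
(-2575 - 36535)/(15475 - 9848) = -39110/5627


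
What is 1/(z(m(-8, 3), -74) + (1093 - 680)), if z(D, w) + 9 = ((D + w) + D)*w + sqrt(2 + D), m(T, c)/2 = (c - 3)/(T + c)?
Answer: 2940/17287199 - sqrt(2)/34574398 ≈ 0.00017003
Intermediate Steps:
m(T, c) = 2*(-3 + c)/(T + c) (m(T, c) = 2*((c - 3)/(T + c)) = 2*((-3 + c)/(T + c)) = 2*(-3 + c)/(T + c))
z(D, w) = -9 + sqrt(2 + D) + w*(w + 2*D) (z(D, w) = -9 + (((D + w) + D)*w + sqrt(2 + D)) = -9 + ((w + 2*D)*w + sqrt(2 + D)) = -9 + (w*(w + 2*D) + sqrt(2 + D)) = -9 + (sqrt(2 + D) + w*(w + 2*D)) = -9 + sqrt(2 + D) + w*(w + 2*D))
1/(z(m(-8, 3), -74) + (1093 - 680)) = 1/((-9 + (-74)**2 + sqrt(2 + 2*(-3 + 3)/(-8 + 3)) + 2*(2*(-3 + 3)/(-8 + 3))*(-74)) + (1093 - 680)) = 1/((-9 + 5476 + sqrt(2 + 2*0/(-5)) + 2*(2*0/(-5))*(-74)) + 413) = 1/((-9 + 5476 + sqrt(2 + 2*(-1/5)*0) + 2*(2*(-1/5)*0)*(-74)) + 413) = 1/((-9 + 5476 + sqrt(2 + 0) + 2*0*(-74)) + 413) = 1/((-9 + 5476 + sqrt(2) + 0) + 413) = 1/((5467 + sqrt(2)) + 413) = 1/(5880 + sqrt(2))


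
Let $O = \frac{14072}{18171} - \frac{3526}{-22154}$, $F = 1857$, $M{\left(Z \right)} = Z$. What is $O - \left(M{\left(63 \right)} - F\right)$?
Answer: $\frac{361284530615}{201280167} \approx 1794.9$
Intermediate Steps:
$O = \frac{187911017}{201280167}$ ($O = 14072 \cdot \frac{1}{18171} - - \frac{1763}{11077} = \frac{14072}{18171} + \frac{1763}{11077} = \frac{187911017}{201280167} \approx 0.93358$)
$O - \left(M{\left(63 \right)} - F\right) = \frac{187911017}{201280167} - \left(63 - 1857\right) = \frac{187911017}{201280167} - -1794 = \frac{187911017}{201280167} + 1794 = \frac{361284530615}{201280167}$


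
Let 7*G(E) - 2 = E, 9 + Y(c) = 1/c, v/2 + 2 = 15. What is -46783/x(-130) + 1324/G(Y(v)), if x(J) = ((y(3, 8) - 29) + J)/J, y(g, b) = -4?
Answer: -1140081774/29503 ≈ -38643.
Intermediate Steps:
v = 26 (v = -4 + 2*15 = -4 + 30 = 26)
Y(c) = -9 + 1/c
G(E) = 2/7 + E/7
x(J) = (-33 + J)/J (x(J) = ((-4 - 29) + J)/J = (-33 + J)/J)
-46783/x(-130) + 1324/G(Y(v)) = -46783*(-130/(-33 - 130)) + 1324/(2/7 + (-9 + 1/26)/7) = -46783/((-1/130*(-163))) + 1324/(2/7 + (-9 + 1/26)/7) = -46783/163/130 + 1324/(2/7 + (⅐)*(-233/26)) = -46783*130/163 + 1324/(2/7 - 233/182) = -6081790/163 + 1324/(-181/182) = -6081790/163 + 1324*(-182/181) = -6081790/163 - 240968/181 = -1140081774/29503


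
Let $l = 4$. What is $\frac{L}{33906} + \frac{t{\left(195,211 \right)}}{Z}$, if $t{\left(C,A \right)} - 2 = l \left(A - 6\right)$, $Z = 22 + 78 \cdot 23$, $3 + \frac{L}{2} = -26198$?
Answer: $- \frac{16822825}{15393324} \approx -1.0929$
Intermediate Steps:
$L = -52402$ ($L = -6 + 2 \left(-26198\right) = -6 - 52396 = -52402$)
$Z = 1816$ ($Z = 22 + 1794 = 1816$)
$t{\left(C,A \right)} = -22 + 4 A$ ($t{\left(C,A \right)} = 2 + 4 \left(A - 6\right) = 2 + 4 \left(-6 + A\right) = 2 + \left(-24 + 4 A\right) = -22 + 4 A$)
$\frac{L}{33906} + \frac{t{\left(195,211 \right)}}{Z} = - \frac{52402}{33906} + \frac{-22 + 4 \cdot 211}{1816} = \left(-52402\right) \frac{1}{33906} + \left(-22 + 844\right) \frac{1}{1816} = - \frac{26201}{16953} + 822 \cdot \frac{1}{1816} = - \frac{26201}{16953} + \frac{411}{908} = - \frac{16822825}{15393324}$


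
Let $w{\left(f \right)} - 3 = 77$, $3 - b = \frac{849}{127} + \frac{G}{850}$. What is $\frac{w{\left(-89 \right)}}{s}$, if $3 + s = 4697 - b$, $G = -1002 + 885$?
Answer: $\frac{8636000}{507100241} \approx 0.01703$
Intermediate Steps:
$G = -117$
$b = - \frac{382941}{107950}$ ($b = 3 - \left(\frac{849}{127} - \frac{117}{850}\right) = 3 - \frac{706791}{107950} = - \frac{382941}{107950} \approx -3.5474$)
$s = \frac{507100241}{107950}$ ($s = -3 + \left(4697 - - \frac{382941}{107950}\right) = -3 + \left(4697 + \frac{382941}{107950}\right) = -3 + \frac{507424091}{107950} = \frac{507100241}{107950} \approx 4697.5$)
$w{\left(f \right)} = 80$ ($w{\left(f \right)} = 3 + 77 = 80$)
$\frac{w{\left(-89 \right)}}{s} = \frac{80}{\frac{507100241}{107950}} = 80 \cdot \frac{107950}{507100241} = \frac{8636000}{507100241}$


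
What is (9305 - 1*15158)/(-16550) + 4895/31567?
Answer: 265773901/522433850 ≈ 0.50872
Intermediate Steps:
(9305 - 1*15158)/(-16550) + 4895/31567 = (9305 - 15158)*(-1/16550) + 4895*(1/31567) = -5853*(-1/16550) + 4895/31567 = 5853/16550 + 4895/31567 = 265773901/522433850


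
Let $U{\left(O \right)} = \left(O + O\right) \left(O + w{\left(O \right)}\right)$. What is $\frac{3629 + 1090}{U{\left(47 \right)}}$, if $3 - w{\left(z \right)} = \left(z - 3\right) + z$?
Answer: $- \frac{4719}{3854} \approx -1.2244$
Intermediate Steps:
$w{\left(z \right)} = 6 - 2 z$ ($w{\left(z \right)} = 3 - \left(\left(z - 3\right) + z\right) = 3 - \left(\left(-3 + z\right) + z\right) = 3 - \left(-3 + 2 z\right) = 6 - 2 z$)
$U{\left(O \right)} = 2 O \left(6 - O\right)$ ($U{\left(O \right)} = \left(O + O\right) \left(O - \left(-6 + 2 O\right)\right) = 2 O \left(6 - O\right)$)
$\frac{3629 + 1090}{U{\left(47 \right)}} = \frac{3629 + 1090}{2 \cdot 47 \left(6 - 47\right)} = \frac{4719}{2 \cdot 47 \left(6 - 47\right)} = \frac{4719}{2 \cdot 47 \left(-41\right)} = \frac{4719}{-3854} = 4719 \left(- \frac{1}{3854}\right) = - \frac{4719}{3854}$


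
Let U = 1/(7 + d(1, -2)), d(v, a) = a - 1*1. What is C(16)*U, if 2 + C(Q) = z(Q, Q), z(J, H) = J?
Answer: 7/2 ≈ 3.5000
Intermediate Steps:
d(v, a) = -1 + a (d(v, a) = a - 1 = -1 + a)
U = ¼ (U = 1/(7 + (-1 - 2)) = 1/(7 - 3) = 1/4 = ¼ ≈ 0.25000)
C(Q) = -2 + Q
C(16)*U = (-2 + 16)*(¼) = 14*(¼) = 7/2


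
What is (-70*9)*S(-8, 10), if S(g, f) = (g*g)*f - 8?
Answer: -398160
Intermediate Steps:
S(g, f) = -8 + f*g² (S(g, f) = g²*f - 8 = f*g² - 8 = -8 + f*g²)
(-70*9)*S(-8, 10) = (-70*9)*(-8 + 10*(-8)²) = -630*(-8 + 10*64) = -630*(-8 + 640) = -630*632 = -398160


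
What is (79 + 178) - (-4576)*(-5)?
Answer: -22623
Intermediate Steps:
(79 + 178) - (-4576)*(-5) = 257 - 26*880 = 257 - 22880 = -22623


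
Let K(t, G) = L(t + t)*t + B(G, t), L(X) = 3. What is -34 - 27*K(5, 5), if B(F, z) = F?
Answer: -574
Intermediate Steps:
K(t, G) = G + 3*t (K(t, G) = 3*t + G = G + 3*t)
-34 - 27*K(5, 5) = -34 - 27*(5 + 3*5) = -34 - 27*(5 + 15) = -34 - 27*20 = -34 - 540 = -574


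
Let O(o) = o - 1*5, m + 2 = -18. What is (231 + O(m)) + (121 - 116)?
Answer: 211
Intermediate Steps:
m = -20 (m = -2 - 18 = -20)
O(o) = -5 + o (O(o) = o - 5 = -5 + o)
(231 + O(m)) + (121 - 116) = (231 + (-5 - 20)) + (121 - 116) = (231 - 25) + 5 = 206 + 5 = 211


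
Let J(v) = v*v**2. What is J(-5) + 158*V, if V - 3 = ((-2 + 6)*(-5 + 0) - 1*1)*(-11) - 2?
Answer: 36531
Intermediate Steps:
J(v) = v**3
V = 232 (V = 3 + (((-2 + 6)*(-5 + 0) - 1*1)*(-11) - 2) = 3 + ((4*(-5) - 1)*(-11) - 2) = 3 + ((-20 - 1)*(-11) - 2) = 3 + (-21*(-11) - 2) = 3 + (231 - 2) = 3 + 229 = 232)
J(-5) + 158*V = (-5)**3 + 158*232 = -125 + 36656 = 36531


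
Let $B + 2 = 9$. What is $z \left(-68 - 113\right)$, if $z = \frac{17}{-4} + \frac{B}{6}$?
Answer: $\frac{6697}{12} \approx 558.08$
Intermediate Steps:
$B = 7$ ($B = -2 + 9 = 7$)
$z = - \frac{37}{12}$ ($z = \frac{17}{-4} + \frac{7}{6} = 17 \left(- \frac{1}{4}\right) + 7 \cdot \frac{1}{6} = - \frac{17}{4} + \frac{7}{6} = - \frac{37}{12} \approx -3.0833$)
$z \left(-68 - 113\right) = - \frac{37 \left(-68 - 113\right)}{12} = \left(- \frac{37}{12}\right) \left(-181\right) = \frac{6697}{12}$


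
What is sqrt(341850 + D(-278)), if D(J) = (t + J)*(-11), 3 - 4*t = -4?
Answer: sqrt(1379555)/2 ≈ 587.27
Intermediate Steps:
t = 7/4 (t = 3/4 - 1/4*(-4) = 3/4 + 1 = 7/4 ≈ 1.7500)
D(J) = -77/4 - 11*J (D(J) = (7/4 + J)*(-11) = -77/4 - 11*J)
sqrt(341850 + D(-278)) = sqrt(341850 + (-77/4 - 11*(-278))) = sqrt(341850 + (-77/4 + 3058)) = sqrt(341850 + 12155/4) = sqrt(1379555/4) = sqrt(1379555)/2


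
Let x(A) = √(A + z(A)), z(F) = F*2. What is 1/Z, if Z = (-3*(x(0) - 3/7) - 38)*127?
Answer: -7/32639 ≈ -0.00021447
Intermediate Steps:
z(F) = 2*F
x(A) = √3*√A (x(A) = √(A + 2*A) = √(3*A) = √3*√A)
Z = -32639/7 (Z = (-3*(√3*√0 - 3/7) - 38)*127 = (-3*(√3*0 - 3*⅐) - 38)*127 = (-3*(0 - 3/7) - 38)*127 = (-3*(-3/7) - 38)*127 = (9/7 - 38)*127 = -257/7*127 = -32639/7 ≈ -4662.7)
1/Z = 1/(-32639/7) = -7/32639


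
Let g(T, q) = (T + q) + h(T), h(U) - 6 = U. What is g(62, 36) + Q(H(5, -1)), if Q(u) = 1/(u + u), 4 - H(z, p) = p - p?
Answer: 1329/8 ≈ 166.13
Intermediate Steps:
h(U) = 6 + U
H(z, p) = 4 (H(z, p) = 4 - (p - p) = 4 - 1*0 = 4 + 0 = 4)
g(T, q) = 6 + q + 2*T (g(T, q) = (T + q) + (6 + T) = 6 + q + 2*T)
Q(u) = 1/(2*u)
g(62, 36) + Q(H(5, -1)) = (6 + 36 + 2*62) + (½)/4 = (6 + 36 + 124) + (½)*(¼) = 166 + ⅛ = 1329/8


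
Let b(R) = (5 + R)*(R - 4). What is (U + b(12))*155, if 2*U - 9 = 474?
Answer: 117025/2 ≈ 58513.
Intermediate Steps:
b(R) = (-4 + R)*(5 + R) (b(R) = (5 + R)*(-4 + R) = (-4 + R)*(5 + R))
U = 483/2 (U = 9/2 + (1/2)*474 = 9/2 + 237 = 483/2 ≈ 241.50)
(U + b(12))*155 = (483/2 + (-20 + 12 + 12**2))*155 = (483/2 + (-20 + 12 + 144))*155 = (483/2 + 136)*155 = (755/2)*155 = 117025/2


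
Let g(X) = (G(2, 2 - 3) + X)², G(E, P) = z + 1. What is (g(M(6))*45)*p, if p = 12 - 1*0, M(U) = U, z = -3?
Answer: 8640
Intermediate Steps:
G(E, P) = -2 (G(E, P) = -3 + 1 = -2)
g(X) = (-2 + X)²
p = 12 (p = 12 + 0 = 12)
(g(M(6))*45)*p = ((-2 + 6)²*45)*12 = (4²*45)*12 = (16*45)*12 = 720*12 = 8640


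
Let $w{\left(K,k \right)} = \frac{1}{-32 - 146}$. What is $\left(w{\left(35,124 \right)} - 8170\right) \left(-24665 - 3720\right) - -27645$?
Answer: $\frac{41284119295}{178} \approx 2.3193 \cdot 10^{8}$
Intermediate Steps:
$w{\left(K,k \right)} = - \frac{1}{178}$ ($w{\left(K,k \right)} = \frac{1}{-178} = - \frac{1}{178}$)
$\left(w{\left(35,124 \right)} - 8170\right) \left(-24665 - 3720\right) - -27645 = \left(- \frac{1}{178} - 8170\right) \left(-24665 - 3720\right) - -27645 = \left(- \frac{1454261}{178}\right) \left(-28385\right) + 27645 = \frac{41279198485}{178} + 27645 = \frac{41284119295}{178}$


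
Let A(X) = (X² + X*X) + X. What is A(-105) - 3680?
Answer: 18265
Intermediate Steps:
A(X) = X + 2*X² (A(X) = (X² + X²) + X = 2*X² + X = X + 2*X²)
A(-105) - 3680 = -105*(1 + 2*(-105)) - 3680 = -105*(1 - 210) - 3680 = -105*(-209) - 3680 = 21945 - 3680 = 18265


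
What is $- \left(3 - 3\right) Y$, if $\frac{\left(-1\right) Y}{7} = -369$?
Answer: $0$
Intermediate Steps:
$Y = 2583$ ($Y = \left(-7\right) \left(-369\right) = 2583$)
$- \left(3 - 3\right) Y = - \left(3 - 3\right) 2583 = - 0 \cdot 2583 = \left(-1\right) 0 = 0$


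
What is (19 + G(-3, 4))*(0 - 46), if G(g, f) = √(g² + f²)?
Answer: -1104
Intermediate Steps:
G(g, f) = √(f² + g²)
(19 + G(-3, 4))*(0 - 46) = (19 + √(4² + (-3)²))*(0 - 46) = (19 + √(16 + 9))*(-46) = (19 + √25)*(-46) = (19 + 5)*(-46) = 24*(-46) = -1104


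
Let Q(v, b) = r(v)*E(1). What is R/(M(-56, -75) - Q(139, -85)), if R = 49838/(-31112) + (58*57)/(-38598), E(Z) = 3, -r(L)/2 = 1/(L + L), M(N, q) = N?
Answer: 23473664337/778658271188 ≈ 0.030146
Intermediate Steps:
r(L) = -1/L (r(L) = -2/(L + L) = -2*1/(2*L) = -1/L)
Q(v, b) = -3/v (Q(v, b) = -1/v*3 = -3/v)
R = -168875283/100071748 (R = 49838*(-1/31112) + 3306*(-1/38598) = -24919/15556 - 551/6433 = -168875283/100071748 ≈ -1.6875)
R/(M(-56, -75) - Q(139, -85)) = -168875283/(100071748*(-56 - (-3)/139)) = -168875283/(100071748*(-56 - 1*(-3/139))) = -168875283/(100071748*(-56 + 3/139)) = -168875283/(100071748*(-7781/139)) = -168875283/100071748*(-139/7781) = 23473664337/778658271188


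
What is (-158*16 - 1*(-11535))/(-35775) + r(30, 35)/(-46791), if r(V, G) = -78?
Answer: -15505781/61998075 ≈ -0.25010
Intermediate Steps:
(-158*16 - 1*(-11535))/(-35775) + r(30, 35)/(-46791) = (-158*16 - 1*(-11535))/(-35775) - 78/(-46791) = (-2528 + 11535)*(-1/35775) - 78*(-1/46791) = 9007*(-1/35775) + 26/15597 = -9007/35775 + 26/15597 = -15505781/61998075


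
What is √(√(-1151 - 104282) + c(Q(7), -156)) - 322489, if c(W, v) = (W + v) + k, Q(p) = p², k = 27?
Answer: -322489 + √(-80 + I*√105433) ≈ -3.2248e+5 + 14.395*I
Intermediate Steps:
c(W, v) = 27 + W + v (c(W, v) = (W + v) + 27 = 27 + W + v)
√(√(-1151 - 104282) + c(Q(7), -156)) - 322489 = √(√(-1151 - 104282) + (27 + 7² - 156)) - 322489 = √(√(-105433) + (27 + 49 - 156)) - 322489 = √(I*√105433 - 80) - 322489 = √(-80 + I*√105433) - 322489 = -322489 + √(-80 + I*√105433)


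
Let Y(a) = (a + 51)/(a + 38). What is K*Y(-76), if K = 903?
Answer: 22575/38 ≈ 594.08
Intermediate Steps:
Y(a) = (51 + a)/(38 + a)
K*Y(-76) = 903*((51 - 76)/(38 - 76)) = 903*(-25/(-38)) = 903*(-1/38*(-25)) = 903*(25/38) = 22575/38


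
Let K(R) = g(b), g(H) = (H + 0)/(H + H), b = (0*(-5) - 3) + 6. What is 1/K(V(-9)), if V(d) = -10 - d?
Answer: 2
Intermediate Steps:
b = 3 (b = (0 - 3) + 6 = -3 + 6 = 3)
g(H) = ½ (g(H) = H/((2*H)) = H*(1/(2*H)) = ½)
K(R) = ½
1/K(V(-9)) = 1/(½) = 2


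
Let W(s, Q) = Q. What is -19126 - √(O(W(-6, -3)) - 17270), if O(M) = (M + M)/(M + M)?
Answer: -19126 - I*√17269 ≈ -19126.0 - 131.41*I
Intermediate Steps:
O(M) = 1 (O(M) = (2*M)/((2*M)) = (2*M)*(1/(2*M)) = 1)
-19126 - √(O(W(-6, -3)) - 17270) = -19126 - √(1 - 17270) = -19126 - √(-17269) = -19126 - I*√17269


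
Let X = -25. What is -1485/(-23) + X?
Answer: 910/23 ≈ 39.565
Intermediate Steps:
-1485/(-23) + X = -1485/(-23) - 25 = -1485*(-1)/23 - 25 = -45*(-33/23) - 25 = 1485/23 - 25 = 910/23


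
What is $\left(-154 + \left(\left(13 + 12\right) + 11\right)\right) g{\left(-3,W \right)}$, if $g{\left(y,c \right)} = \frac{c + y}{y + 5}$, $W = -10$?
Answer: $767$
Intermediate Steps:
$g{\left(y,c \right)} = \frac{c + y}{5 + y}$
$\left(-154 + \left(\left(13 + 12\right) + 11\right)\right) g{\left(-3,W \right)} = \left(-154 + \left(\left(13 + 12\right) + 11\right)\right) \frac{-10 - 3}{5 - 3} = \left(-154 + \left(25 + 11\right)\right) \frac{1}{2} \left(-13\right) = \left(-154 + 36\right) \frac{1}{2} \left(-13\right) = \left(-118\right) \left(- \frac{13}{2}\right) = 767$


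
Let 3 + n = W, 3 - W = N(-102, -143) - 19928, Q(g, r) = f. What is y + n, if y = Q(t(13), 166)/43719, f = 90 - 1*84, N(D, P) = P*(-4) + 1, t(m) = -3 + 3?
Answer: 282060417/14573 ≈ 19355.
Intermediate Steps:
t(m) = 0
N(D, P) = 1 - 4*P (N(D, P) = -4*P + 1 = 1 - 4*P)
f = 6 (f = 90 - 84 = 6)
Q(g, r) = 6
y = 2/14573 (y = 6/43719 = 6*(1/43719) = 2/14573 ≈ 0.00013724)
W = 19358 (W = 3 - ((1 - 4*(-143)) - 19928) = 3 - ((1 + 572) - 19928) = 3 - (573 - 19928) = 3 - 1*(-19355) = 3 + 19355 = 19358)
n = 19355 (n = -3 + 19358 = 19355)
y + n = 2/14573 + 19355 = 282060417/14573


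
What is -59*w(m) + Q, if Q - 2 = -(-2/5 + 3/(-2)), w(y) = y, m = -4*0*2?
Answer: 39/10 ≈ 3.9000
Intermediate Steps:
m = 0 (m = 0*2 = 0)
Q = 39/10 (Q = 2 - (-2/5 + 3/(-2)) = 2 - (-2*⅕ + 3*(-½)) = 2 - (-⅖ - 3/2) = 2 - 1*(-19/10) = 2 + 19/10 = 39/10 ≈ 3.9000)
-59*w(m) + Q = -59*0 + 39/10 = 0 + 39/10 = 39/10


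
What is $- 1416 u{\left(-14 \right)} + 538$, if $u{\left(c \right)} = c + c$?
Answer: $40186$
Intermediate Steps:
$u{\left(c \right)} = 2 c$
$- 1416 u{\left(-14 \right)} + 538 = - 1416 \cdot 2 \left(-14\right) + 538 = \left(-1416\right) \left(-28\right) + 538 = 39648 + 538 = 40186$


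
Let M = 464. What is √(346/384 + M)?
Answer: √267783/24 ≈ 21.562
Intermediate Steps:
√(346/384 + M) = √(346/384 + 464) = √(346*(1/384) + 464) = √(173/192 + 464) = √(89261/192) = √267783/24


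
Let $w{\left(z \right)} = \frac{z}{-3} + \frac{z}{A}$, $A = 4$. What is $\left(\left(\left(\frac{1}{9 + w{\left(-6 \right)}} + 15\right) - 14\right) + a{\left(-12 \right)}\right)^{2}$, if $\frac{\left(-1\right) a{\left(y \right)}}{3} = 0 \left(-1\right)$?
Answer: $\frac{441}{361} \approx 1.2216$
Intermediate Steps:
$w{\left(z \right)} = - \frac{z}{12}$ ($w{\left(z \right)} = \frac{z}{-3} + \frac{z}{4} = z \left(- \frac{1}{3}\right) + z \frac{1}{4} = - \frac{z}{3} + \frac{z}{4} = - \frac{z}{12}$)
$a{\left(y \right)} = 0$ ($a{\left(y \right)} = - 3 \cdot 0 \left(-1\right) = \left(-3\right) 0 = 0$)
$\left(\left(\left(\frac{1}{9 + w{\left(-6 \right)}} + 15\right) - 14\right) + a{\left(-12 \right)}\right)^{2} = \left(\left(\left(\frac{1}{9 - - \frac{1}{2}} + 15\right) - 14\right) + 0\right)^{2} = \left(\left(\left(\frac{1}{9 + \frac{1}{2}} + 15\right) - 14\right) + 0\right)^{2} = \left(\left(\left(\frac{1}{\frac{19}{2}} + 15\right) - 14\right) + 0\right)^{2} = \left(\left(\left(\frac{2}{19} + 15\right) - 14\right) + 0\right)^{2} = \left(\left(\frac{287}{19} - 14\right) + 0\right)^{2} = \left(\frac{21}{19} + 0\right)^{2} = \left(\frac{21}{19}\right)^{2} = \frac{441}{361}$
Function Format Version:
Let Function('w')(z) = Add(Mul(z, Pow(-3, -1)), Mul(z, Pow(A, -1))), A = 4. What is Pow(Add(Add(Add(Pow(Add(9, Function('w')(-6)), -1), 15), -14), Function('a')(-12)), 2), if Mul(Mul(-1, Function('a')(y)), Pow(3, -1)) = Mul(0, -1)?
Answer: Rational(441, 361) ≈ 1.2216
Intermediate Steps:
Function('w')(z) = Mul(Rational(-1, 12), z) (Function('w')(z) = Add(Mul(z, Pow(-3, -1)), Mul(z, Pow(4, -1))) = Add(Mul(z, Rational(-1, 3)), Mul(z, Rational(1, 4))) = Add(Mul(Rational(-1, 3), z), Mul(Rational(1, 4), z)) = Mul(Rational(-1, 12), z))
Function('a')(y) = 0 (Function('a')(y) = Mul(-3, Mul(0, -1)) = Mul(-3, 0) = 0)
Pow(Add(Add(Add(Pow(Add(9, Function('w')(-6)), -1), 15), -14), Function('a')(-12)), 2) = Pow(Add(Add(Add(Pow(Add(9, Mul(Rational(-1, 12), -6)), -1), 15), -14), 0), 2) = Pow(Add(Add(Add(Pow(Add(9, Rational(1, 2)), -1), 15), -14), 0), 2) = Pow(Add(Add(Add(Pow(Rational(19, 2), -1), 15), -14), 0), 2) = Pow(Add(Add(Add(Rational(2, 19), 15), -14), 0), 2) = Pow(Add(Add(Rational(287, 19), -14), 0), 2) = Pow(Add(Rational(21, 19), 0), 2) = Pow(Rational(21, 19), 2) = Rational(441, 361)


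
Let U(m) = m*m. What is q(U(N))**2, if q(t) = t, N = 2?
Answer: 16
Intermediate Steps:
U(m) = m**2
q(U(N))**2 = (2**2)**2 = 4**2 = 16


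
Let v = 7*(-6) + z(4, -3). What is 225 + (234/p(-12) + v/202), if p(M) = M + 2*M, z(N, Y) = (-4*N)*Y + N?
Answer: 44147/202 ≈ 218.55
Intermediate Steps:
z(N, Y) = N - 4*N*Y (z(N, Y) = -4*N*Y + N = N - 4*N*Y)
p(M) = 3*M
v = 10 (v = 7*(-6) + 4*(1 - 4*(-3)) = -42 + 4*(1 + 12) = -42 + 4*13 = -42 + 52 = 10)
225 + (234/p(-12) + v/202) = 225 + (234/((3*(-12))) + 10/202) = 225 + (234/(-36) + 10*(1/202)) = 225 + (234*(-1/36) + 5/101) = 225 + (-13/2 + 5/101) = 225 - 1303/202 = 44147/202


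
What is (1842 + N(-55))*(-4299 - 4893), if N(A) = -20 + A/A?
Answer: -16757016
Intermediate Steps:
N(A) = -19 (N(A) = -20 + 1 = -19)
(1842 + N(-55))*(-4299 - 4893) = (1842 - 19)*(-4299 - 4893) = 1823*(-9192) = -16757016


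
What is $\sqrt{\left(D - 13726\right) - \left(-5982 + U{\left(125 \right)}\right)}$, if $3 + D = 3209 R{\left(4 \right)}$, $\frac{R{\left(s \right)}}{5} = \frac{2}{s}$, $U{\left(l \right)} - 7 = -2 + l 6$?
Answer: $\frac{i \sqrt{1918}}{2} \approx 21.897 i$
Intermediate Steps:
$U{\left(l \right)} = 5 + 6 l$ ($U{\left(l \right)} = 7 + \left(-2 + l 6\right) = 7 + \left(-2 + 6 l\right) = 5 + 6 l$)
$R{\left(s \right)} = \frac{10}{s}$ ($R{\left(s \right)} = 5 \frac{2}{s} = \frac{10}{s}$)
$D = \frac{16039}{2}$ ($D = -3 + 3209 \cdot \frac{10}{4} = -3 + 3209 \cdot 10 \cdot \frac{1}{4} = -3 + 3209 \cdot \frac{5}{2} = -3 + \frac{16045}{2} = \frac{16039}{2} \approx 8019.5$)
$\sqrt{\left(D - 13726\right) - \left(-5982 + U{\left(125 \right)}\right)} = \sqrt{\left(\frac{16039}{2} - 13726\right) + \left(5982 - \left(5 + 6 \cdot 125\right)\right)} = \sqrt{- \frac{11413}{2} + \left(5982 - \left(5 + 750\right)\right)} = \sqrt{- \frac{11413}{2} + \left(5982 - 755\right)} = \sqrt{- \frac{11413}{2} + 5227} = \sqrt{- \frac{959}{2}} = \frac{i \sqrt{1918}}{2}$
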